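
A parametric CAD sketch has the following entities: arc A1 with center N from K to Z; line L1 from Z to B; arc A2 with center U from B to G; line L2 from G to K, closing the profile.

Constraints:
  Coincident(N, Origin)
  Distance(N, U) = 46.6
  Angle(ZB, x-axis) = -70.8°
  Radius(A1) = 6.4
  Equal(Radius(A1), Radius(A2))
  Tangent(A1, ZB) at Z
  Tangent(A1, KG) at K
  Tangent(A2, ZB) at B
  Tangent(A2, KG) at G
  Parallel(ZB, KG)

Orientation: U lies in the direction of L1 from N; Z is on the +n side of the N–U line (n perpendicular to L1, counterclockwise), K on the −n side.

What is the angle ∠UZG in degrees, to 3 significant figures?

7.54°

Tangency of A1 to both parallel lines with radius 6.4 puts Z and K at N ± 6.4·n: Z = (6.04, 2.10), K = (-6.04, -2.10). Equal radii place B and G the same way about U: B = U + 6.4·n = (21.4, -41.9), G = U − 6.4·n = (9.28, -46.1). Then cos ∠UZG = ZU·ZG / (|ZU||ZG|), giving 7.54°.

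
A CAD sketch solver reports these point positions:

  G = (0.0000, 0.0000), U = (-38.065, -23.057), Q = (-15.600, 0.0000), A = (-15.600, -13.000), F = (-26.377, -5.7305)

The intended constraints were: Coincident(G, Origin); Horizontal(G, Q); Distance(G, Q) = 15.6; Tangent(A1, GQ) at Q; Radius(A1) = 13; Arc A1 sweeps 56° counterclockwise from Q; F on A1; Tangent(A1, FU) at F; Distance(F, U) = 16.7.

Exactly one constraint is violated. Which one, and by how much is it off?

Distance(F, U) = 16.7 — off by 4.20.

G = (0.00, 0.00) ✓; G.y = 0.00, Q.y = 0.00 ✓; |GQ| = 15.60 ✓; ∠(AQ, QG) = 90.00° ✓; |AQ| = 13.00 ✓; bearing(A→F) − bearing(A→Q) = 56.00° ✓; |AF| = 13.00 ✓; ∠(AF, FU) = 90.00° ✓; |FU| = 20.90 ✗.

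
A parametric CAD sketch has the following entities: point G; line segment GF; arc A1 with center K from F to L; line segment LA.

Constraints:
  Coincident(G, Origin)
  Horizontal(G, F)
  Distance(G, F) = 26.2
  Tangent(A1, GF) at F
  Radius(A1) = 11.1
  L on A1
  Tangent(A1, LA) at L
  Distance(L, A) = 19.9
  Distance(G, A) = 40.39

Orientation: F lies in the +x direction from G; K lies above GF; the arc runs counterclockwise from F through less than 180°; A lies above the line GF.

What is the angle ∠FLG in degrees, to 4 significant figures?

36.97°

G is at the origin; G and F share the same y with |GF| = 26.2 and F on the +x side, so F = (26.20, 0.000). A1 meets GF tangentially, so KF is at right angles to GF, so K = F + (0, 11.1) = (26.20, 11.10). Since KL ⟂ LA (tangency), |KA| = √(11.1² + 19.9²) = 22.79 regardless of where L sits on A1. So A lies on both circle(G, 40.39) and circle(K, 22.79); the above-GF intersection is A = (22.45, 33.58). L is the foot of the tangent from A: L = (34.87, 18.03).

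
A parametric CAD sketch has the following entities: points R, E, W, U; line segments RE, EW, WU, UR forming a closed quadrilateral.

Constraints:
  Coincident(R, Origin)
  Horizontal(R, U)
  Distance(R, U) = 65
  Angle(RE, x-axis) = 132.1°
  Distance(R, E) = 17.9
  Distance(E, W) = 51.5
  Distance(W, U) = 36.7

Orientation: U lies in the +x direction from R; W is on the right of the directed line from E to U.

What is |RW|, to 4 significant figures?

34.54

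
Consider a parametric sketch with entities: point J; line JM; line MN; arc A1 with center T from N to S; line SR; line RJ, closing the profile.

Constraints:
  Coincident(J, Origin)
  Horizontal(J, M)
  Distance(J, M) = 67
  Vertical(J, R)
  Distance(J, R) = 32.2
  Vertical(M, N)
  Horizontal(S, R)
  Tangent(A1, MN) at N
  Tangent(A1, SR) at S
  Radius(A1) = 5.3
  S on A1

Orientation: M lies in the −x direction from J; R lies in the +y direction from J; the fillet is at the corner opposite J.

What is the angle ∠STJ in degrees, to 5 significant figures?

113.56°

The virtual corner opposite J is at (-67.000, 32.200). Tangency of A1 to MN means the radius TN is perpendicular to MN and tangency of A1 to SR means the radius TS is perpendicular to SR, with radius 5.3, so the center T sits 5.3 in from both sides at T = (-61.700, 26.900). That places the tangent points at N = (-67.000, 26.900) on MN and S = (-61.700, 32.200) on SR. Then cos ∠STJ = TS·TJ / (|TS||TJ|), giving 113.56°.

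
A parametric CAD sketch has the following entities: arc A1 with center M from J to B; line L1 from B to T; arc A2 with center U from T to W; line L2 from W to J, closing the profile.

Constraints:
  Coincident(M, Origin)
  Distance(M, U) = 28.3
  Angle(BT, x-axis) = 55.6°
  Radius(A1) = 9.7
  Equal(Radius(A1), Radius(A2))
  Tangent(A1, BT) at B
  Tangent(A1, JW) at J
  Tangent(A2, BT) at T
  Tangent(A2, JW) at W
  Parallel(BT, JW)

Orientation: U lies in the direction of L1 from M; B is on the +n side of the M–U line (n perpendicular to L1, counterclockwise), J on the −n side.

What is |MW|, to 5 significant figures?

29.916

Tangency of A1 to both parallel lines with radius 9.7 puts B and J at M ± 9.7·n: B = (-8.0036, 5.4802), J = (8.0036, -5.4802). Equal radii place T and W the same way about U: T = U + 9.7·n = (7.9850, 28.831), W = U − 9.7·n = (23.992, 17.871). Then |MW| = |W − M| = 29.916.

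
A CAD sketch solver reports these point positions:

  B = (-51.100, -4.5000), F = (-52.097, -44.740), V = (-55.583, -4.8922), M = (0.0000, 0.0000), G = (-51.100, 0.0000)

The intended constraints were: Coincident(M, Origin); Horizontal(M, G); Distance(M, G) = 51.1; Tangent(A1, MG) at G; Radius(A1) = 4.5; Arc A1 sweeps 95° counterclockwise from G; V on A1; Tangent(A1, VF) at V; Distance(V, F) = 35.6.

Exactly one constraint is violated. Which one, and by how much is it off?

Distance(V, F) = 35.6 — off by 4.40.

M = (0.00, 0.00) ✓; M.y = 0.00, G.y = 0.00 ✓; |MG| = 51.10 ✓; ∠(BG, GM) = 90.00° ✓; |BG| = 4.500 ✓; bearing(B→V) − bearing(B→G) = 95.00° ✓; |BV| = 4.500 ✓; ∠(BV, VF) = 90.00° ✓; |VF| = 40.00 ✗.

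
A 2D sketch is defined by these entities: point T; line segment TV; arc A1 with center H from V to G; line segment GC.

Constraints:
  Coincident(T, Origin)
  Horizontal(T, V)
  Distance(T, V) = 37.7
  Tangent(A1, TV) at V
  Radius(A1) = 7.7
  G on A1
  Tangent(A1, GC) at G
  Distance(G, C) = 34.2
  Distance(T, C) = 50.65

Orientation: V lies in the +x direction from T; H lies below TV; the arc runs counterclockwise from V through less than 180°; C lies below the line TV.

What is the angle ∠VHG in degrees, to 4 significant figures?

88.08°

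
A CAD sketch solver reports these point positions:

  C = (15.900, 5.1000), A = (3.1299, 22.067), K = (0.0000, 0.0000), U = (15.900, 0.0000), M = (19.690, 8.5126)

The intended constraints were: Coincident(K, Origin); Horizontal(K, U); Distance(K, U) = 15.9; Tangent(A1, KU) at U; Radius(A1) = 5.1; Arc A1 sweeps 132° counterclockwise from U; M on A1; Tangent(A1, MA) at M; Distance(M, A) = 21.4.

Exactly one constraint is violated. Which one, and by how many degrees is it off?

Tangent(A1, MA) at M — off by 8.70°.

K = (0.00, 0.00) ✓; K.y = 0.00, U.y = 0.00 ✓; |KU| = 15.90 ✓; ∠(CU, UK) = 90.00° ✓; |CU| = 5.100 ✓; bearing(C→M) − bearing(C→U) = 132.0° ✓; |CM| = 5.100 ✓; ∠(CM, MA) = 81.30° ✗; |MA| = 21.40 ✓.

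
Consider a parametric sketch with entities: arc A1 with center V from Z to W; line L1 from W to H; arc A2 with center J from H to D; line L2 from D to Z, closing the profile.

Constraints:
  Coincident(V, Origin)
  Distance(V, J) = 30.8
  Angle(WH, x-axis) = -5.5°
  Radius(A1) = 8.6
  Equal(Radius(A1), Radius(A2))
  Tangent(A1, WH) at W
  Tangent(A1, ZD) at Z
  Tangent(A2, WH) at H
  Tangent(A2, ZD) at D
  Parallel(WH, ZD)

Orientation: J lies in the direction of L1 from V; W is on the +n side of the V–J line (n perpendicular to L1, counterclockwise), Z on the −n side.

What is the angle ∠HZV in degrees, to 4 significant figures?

60.82°

The slot axis is L1's direction at -5.5°, so u = (cos -5.5°, sin -5.5°) = (0.9954, -0.09585) and n = (−sin -5.5°, cos -5.5°) = (0.09585, 0.9954). V is at the origin and J lies 30.8 along u from V, so J = 30.8·u = (30.66, -2.952). Tangency of A1 to both parallel lines with radius 8.6 puts W and Z at V ± 8.6·n: W = (0.8243, 8.560), Z = (-0.8243, -8.560). Equal radii place H and D the same way about J: H = J + 8.6·n = (31.48, 5.608), D = J − 8.6·n = (29.83, -11.51). Then cos ∠HZV = ZH·ZV / (|ZH||ZV|), giving 60.82°.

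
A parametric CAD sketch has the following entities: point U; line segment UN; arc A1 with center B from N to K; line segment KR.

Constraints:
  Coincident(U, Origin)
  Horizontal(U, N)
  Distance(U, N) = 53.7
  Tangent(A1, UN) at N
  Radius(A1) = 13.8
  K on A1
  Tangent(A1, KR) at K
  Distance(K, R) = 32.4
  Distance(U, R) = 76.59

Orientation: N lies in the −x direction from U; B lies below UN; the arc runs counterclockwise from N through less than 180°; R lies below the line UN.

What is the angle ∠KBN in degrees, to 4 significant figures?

104.1°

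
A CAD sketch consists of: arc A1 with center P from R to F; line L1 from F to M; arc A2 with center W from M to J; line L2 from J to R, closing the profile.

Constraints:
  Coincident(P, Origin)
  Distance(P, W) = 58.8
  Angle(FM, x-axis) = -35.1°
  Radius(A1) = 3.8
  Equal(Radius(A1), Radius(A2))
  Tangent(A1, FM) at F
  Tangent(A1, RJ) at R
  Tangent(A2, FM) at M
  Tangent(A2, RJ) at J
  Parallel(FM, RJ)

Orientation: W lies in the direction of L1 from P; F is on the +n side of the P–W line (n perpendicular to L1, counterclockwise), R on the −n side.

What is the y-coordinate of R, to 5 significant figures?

-3.1090

The slot axis is L1's direction at -35.1°, so u = (cos -35.1°, sin -35.1°) = (0.81815, -0.57501) and n = (−sin -35.1°, cos -35.1°) = (0.57501, 0.81815). P is at the origin and W lies 58.8 along u from P, so W = 58.8·u = (48.107, -33.810). Tangency of A1 to both parallel lines with radius 3.8 puts F and R at P ± 3.8·n: F = (2.1850, 3.1090), R = (-2.1850, -3.1090). So R.y = -3.1090.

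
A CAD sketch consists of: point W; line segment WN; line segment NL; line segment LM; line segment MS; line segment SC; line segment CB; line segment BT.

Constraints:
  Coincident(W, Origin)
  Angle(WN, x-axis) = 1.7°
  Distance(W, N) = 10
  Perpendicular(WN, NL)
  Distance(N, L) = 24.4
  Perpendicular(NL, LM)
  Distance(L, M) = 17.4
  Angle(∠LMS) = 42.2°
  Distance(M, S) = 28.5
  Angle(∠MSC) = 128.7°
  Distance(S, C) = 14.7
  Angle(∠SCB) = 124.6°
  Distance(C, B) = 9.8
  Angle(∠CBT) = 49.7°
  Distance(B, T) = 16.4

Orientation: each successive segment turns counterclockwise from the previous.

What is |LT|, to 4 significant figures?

13.83

W is at the origin; WN runs at 1.7° with length 10.0, so N = (9.996, 0.2967). WN ⟂ NL, so NL runs at 91.70°; with |NL| = 24.4, L = (9.272, 24.69). The perpendicularity gives LM at right angles to NL, so LM runs at -178.3°; with |LM| = 17.4, M = (-8.121, 24.17). ∠LMS = 42.2° gives MS at -40.50° from the x-axis; with |MS| = 28.5, S = (13.55, 5.660). ∠MSC = 128.7° gives SC at 10.80° from the x-axis; with |SC| = 14.7, C = (27.99, 8.415). ∠SCB = 124.6° gives CB at 66.20° from the x-axis; with |CB| = 9.8, B = (31.95, 17.38). ∠CBT = 49.7° gives BT at -163.5° from the x-axis; with |BT| = 16.4, T = (16.22, 12.72). Then |LT| = |T − L| = 13.83.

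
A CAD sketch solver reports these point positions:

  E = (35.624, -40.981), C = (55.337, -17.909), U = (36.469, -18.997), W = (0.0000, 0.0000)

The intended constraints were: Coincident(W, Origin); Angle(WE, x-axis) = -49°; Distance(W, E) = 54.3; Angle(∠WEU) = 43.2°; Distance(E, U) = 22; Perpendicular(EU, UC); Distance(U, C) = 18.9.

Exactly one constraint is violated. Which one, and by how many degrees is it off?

Perpendicular(EU, UC) — off by 5.50°.

W = (0.00, 0.00) ✓; WE at -49.00° ✓; |WE| = 54.30 ✓; ∠WEU = 43.20° ✓; |EU| = 22.00 ✓; ∠(EU, UC) = 84.50° ✗; |UC| = 18.90 ✓.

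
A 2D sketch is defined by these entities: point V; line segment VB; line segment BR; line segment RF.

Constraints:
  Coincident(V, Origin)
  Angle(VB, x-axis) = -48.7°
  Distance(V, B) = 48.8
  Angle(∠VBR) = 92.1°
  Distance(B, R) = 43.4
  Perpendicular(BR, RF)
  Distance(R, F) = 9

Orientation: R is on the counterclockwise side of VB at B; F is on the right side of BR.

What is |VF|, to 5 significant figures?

73.342

V is at the origin; VB runs at -48.7° with length 48.8, so B = 48.8·(cos -48.7°, sin -48.7°) = (32.208, -36.662). ∠VBR = 92.1°, so BR runs at -48.7° + (180° − 92.1°) = 39.200° from the x-axis; with |BR| = 43.4, R = B + 43.4·(cos 39.200°, sin 39.200°) = (65.841, -9.2316). BR ⟂ RF; with |RF| = 9.0 on the right of BR, F = R + 9.0·(0.63203, -0.77494) = (71.529, -16.206). Then |VF| = |F − V| = 73.342.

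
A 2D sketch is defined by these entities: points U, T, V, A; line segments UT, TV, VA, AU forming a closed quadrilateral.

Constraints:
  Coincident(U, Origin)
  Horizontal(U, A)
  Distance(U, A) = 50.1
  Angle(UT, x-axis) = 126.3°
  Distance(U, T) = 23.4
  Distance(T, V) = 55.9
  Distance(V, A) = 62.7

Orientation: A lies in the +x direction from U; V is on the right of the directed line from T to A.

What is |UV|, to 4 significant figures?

35.68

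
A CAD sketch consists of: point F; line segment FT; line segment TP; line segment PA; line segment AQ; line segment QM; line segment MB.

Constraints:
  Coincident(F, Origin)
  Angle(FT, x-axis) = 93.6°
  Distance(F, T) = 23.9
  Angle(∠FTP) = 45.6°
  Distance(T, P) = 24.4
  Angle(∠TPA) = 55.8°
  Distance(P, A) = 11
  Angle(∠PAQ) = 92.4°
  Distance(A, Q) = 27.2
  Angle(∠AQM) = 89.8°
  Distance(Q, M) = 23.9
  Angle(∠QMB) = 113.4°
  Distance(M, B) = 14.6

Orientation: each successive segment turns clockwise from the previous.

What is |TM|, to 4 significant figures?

26.66

F is at the origin; FT runs at 93.6° with length 23.9, so T = (-1.501, 23.85). ∠FTP = 45.6° gives TP at -40.80° from the x-axis; with |TP| = 24.4, P = (16.97, 7.909). ∠TPA = 55.8° gives PA at -165.0° from the x-axis; with |PA| = 11.0, A = (6.345, 5.062). ∠PAQ = 92.4° gives AQ at 107.4° from the x-axis; with |AQ| = 27.2, Q = (-1.789, 31.02). ∠AQM = 89.8° gives QM at 17.20° from the x-axis; with |QM| = 23.9, M = (21.04, 38.09). Then |TM| = |M − T| = 26.66.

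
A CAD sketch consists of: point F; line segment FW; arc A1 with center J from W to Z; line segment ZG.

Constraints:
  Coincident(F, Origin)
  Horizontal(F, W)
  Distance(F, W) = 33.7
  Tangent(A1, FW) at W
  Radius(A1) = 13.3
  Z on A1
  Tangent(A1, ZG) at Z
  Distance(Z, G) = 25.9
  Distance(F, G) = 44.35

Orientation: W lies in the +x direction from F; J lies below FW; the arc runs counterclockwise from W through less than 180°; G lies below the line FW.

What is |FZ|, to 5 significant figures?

24.402

F is at the origin; F and W share the same y with |FW| = 33.7 and W on the +x side, so W = (33.700, 0.0000). The tangent condition forces JW to be normal to FW, so J = W + (0, -13.3) = (33.700, -13.300). Since JZ ⟂ ZG (tangency), |JG| = √(13.3² + 25.9²) = 29.115 regardless of where Z sits on A1. So G lies on both circle(F, 44.35) and circle(J, 29.115); the below-FW intersection is G = (20.574, -39.289). Z is the foot of the tangent from G: Z = (20.400, -13.389).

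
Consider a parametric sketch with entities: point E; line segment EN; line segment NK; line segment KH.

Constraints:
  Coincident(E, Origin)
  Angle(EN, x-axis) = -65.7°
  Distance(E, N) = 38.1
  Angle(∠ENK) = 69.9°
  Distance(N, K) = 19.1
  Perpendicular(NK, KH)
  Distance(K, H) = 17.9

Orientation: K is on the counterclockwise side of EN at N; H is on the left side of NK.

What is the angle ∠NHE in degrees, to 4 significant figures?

114.6°

E is at the origin; EN runs at -65.7° with length 38.1, so N = 38.1·(cos -65.7°, sin -65.7°) = (15.68, -34.72). ∠ENK = 69.9°, so NK runs at -65.7° + (180° − 69.9°) = 44.40° from the x-axis; with |NK| = 19.1, K = N + 19.1·(cos 44.40°, sin 44.40°) = (29.33, -21.36). NK ⟂ KH; with |KH| = 17.9 on the left of NK, H = K + 17.9·(-0.6997, 0.7145) = (16.80, -8.572). Then cos ∠NHE = HN·HE / (|HN||HE|), giving 114.6°.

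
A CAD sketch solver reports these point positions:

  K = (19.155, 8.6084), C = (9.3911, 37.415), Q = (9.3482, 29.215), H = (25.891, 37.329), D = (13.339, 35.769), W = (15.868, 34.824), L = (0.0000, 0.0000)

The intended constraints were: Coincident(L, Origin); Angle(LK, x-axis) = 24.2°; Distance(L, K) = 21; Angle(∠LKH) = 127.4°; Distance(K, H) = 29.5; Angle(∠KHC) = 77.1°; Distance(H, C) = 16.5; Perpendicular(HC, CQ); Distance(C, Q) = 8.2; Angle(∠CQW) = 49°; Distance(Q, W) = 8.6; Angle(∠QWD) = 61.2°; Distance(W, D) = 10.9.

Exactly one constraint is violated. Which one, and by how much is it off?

Distance(W, D) = 10.9 — off by 8.20.

L = (0.00, 0.00) ✓; LK at 24.20° ✓; |LK| = 21.00 ✓; ∠LKH = 127.4° ✓; |KH| = 29.50 ✓; ∠KHC = 77.10° ✓; |HC| = 16.50 ✓; ∠(HC, CQ) = 90.00° ✓; |CQ| = 8.200 ✓; ∠CQW = 48.99° ✓; |QW| = 8.601 ✓; ∠QWD = 61.19° ✓; |WD| = 2.700 ✗.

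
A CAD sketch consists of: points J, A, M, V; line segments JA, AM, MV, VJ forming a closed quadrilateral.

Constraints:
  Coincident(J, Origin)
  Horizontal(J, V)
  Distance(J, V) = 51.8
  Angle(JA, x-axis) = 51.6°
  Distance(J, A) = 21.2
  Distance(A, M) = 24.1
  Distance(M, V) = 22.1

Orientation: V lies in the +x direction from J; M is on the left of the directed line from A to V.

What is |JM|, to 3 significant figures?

40.8

Checks: |AM| = 24.10 ✓; |MV| = 22.10 ✓.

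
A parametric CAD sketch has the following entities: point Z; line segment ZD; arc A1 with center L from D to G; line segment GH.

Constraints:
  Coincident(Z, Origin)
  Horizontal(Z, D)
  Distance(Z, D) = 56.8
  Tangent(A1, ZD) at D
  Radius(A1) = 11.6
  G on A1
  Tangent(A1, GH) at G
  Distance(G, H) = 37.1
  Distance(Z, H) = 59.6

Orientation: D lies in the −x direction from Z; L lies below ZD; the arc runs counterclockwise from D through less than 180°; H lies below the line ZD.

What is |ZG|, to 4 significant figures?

67.86

Z is at the origin; ZD is horizontal with |ZD| = 56.8 and D on the −x side, so D = (-56.80, 0.000). Tangency of A1 to ZD means the radius LD is perpendicular to ZD, so L = D + (0, -11.6) = (-56.80, -11.60). Since LG ⟂ GH (tangency), |LH| = √(11.6² + 37.1²) = 38.87 regardless of where G sits on A1. So H lies on both circle(Z, 59.6) and circle(L, 38.87); the below-ZD intersection is H = (-38.21, -45.74). G is the foot of the tangent from H: G = (-64.87, -19.93).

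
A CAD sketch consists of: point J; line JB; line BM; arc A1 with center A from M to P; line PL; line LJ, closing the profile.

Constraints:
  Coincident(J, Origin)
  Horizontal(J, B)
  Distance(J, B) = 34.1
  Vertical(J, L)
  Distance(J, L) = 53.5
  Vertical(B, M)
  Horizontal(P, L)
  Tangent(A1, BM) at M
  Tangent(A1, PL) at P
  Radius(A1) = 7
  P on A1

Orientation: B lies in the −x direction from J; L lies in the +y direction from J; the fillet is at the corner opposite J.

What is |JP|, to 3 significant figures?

60.0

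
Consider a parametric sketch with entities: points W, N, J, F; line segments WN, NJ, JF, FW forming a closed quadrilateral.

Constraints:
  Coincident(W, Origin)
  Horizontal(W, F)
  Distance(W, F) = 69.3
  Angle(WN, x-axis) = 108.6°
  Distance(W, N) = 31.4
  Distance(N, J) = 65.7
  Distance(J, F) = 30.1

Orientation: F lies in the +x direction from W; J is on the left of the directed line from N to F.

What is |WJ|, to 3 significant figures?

61.7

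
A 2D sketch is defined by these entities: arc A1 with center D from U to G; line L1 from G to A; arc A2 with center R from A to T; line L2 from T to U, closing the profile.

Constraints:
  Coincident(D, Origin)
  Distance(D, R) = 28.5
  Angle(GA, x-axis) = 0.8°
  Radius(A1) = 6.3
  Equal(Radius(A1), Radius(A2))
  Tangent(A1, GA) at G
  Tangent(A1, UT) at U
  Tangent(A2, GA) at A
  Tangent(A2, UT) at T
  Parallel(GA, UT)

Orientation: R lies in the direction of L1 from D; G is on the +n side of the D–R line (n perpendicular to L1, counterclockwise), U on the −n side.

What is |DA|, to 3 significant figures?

29.2

The slot axis is L1's direction at 0.8°, so u = (cos 0.8°, sin 0.8°) = (1.00, 0.0140) and n = (−sin 0.8°, cos 0.8°) = (-0.0140, 1.00). D is at the origin and R lies 28.5 along u from D, so R = 28.5·u = (28.5, 0.398). Tangency of A1 to both parallel lines with radius 6.3 puts G and U at D ± 6.3·n: G = (-0.0880, 6.30), U = (0.0880, -6.30). Equal radii place A and T the same way about R: A = R + 6.3·n = (28.4, 6.70), T = R − 6.3·n = (28.6, -5.90). Then |DA| = |A − D| = 29.2.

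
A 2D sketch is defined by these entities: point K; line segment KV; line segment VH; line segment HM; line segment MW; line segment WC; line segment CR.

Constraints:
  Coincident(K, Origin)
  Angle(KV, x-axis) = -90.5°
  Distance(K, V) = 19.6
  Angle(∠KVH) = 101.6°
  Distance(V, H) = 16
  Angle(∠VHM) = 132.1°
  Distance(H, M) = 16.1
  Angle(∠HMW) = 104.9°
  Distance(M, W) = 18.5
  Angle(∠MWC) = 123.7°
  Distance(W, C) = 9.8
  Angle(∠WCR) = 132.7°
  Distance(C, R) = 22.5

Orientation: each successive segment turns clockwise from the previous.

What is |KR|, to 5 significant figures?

9.1991

∠MWC = 123.7° gives WC at 11.800° from the x-axis; with |WC| = 9.8, C = (-12.270, 6.1337). ∠WCR = 132.7° gives CR at -35.500° from the x-axis; with |CR| = 22.5, R = (6.0473, -6.9321). Then |KR| = |R − K| = 9.1991.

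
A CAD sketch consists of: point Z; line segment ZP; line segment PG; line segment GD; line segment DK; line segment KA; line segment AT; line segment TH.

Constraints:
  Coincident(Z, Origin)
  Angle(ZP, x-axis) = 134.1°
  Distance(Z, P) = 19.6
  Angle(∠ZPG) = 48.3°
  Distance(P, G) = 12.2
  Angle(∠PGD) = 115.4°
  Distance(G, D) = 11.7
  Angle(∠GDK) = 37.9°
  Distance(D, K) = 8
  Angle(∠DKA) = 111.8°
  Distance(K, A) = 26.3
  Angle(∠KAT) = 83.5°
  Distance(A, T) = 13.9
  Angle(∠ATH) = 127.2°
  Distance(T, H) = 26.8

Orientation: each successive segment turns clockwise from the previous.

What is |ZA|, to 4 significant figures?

33.87

∠GDK = 37.9° gives DK at 155.7° from the x-axis; with |DK| = 8.0, K = (-3.285, 7.529). ∠DKA = 111.8° gives KA at 87.50° from the x-axis; with |KA| = 26.3, A = (-2.138, 33.80). Then |ZA| = |A − Z| = 33.87.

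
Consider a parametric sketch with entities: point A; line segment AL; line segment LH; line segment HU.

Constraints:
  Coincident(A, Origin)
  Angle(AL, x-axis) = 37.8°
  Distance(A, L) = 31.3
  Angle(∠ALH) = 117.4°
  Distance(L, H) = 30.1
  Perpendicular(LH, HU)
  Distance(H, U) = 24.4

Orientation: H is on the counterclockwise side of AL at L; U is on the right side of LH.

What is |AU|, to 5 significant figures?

68.588

A is at the origin; AL runs at 37.8° with length 31.3, so L = 31.3·(cos 37.8°, sin 37.8°) = (24.732, 19.184). ∠ALH = 117.4°, so LH runs at 37.8° + (180° − 117.4°) = 100.40° from the x-axis; with |LH| = 30.1, H = L + 30.1·(cos 100.40°, sin 100.40°) = (19.298, 48.789). The perpendicularity gives HU at right angles to LH; with |HU| = 24.4 on the right of LH, U = H + 24.4·(0.98357, 0.18052) = (43.297, 53.194). Then |AU| = |U − A| = 68.588.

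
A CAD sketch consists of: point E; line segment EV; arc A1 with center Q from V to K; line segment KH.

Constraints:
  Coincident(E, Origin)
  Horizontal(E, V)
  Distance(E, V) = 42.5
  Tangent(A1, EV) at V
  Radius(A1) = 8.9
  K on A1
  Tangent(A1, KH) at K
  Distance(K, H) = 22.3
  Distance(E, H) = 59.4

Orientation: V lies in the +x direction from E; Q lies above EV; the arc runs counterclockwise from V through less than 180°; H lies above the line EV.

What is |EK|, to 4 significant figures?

52.23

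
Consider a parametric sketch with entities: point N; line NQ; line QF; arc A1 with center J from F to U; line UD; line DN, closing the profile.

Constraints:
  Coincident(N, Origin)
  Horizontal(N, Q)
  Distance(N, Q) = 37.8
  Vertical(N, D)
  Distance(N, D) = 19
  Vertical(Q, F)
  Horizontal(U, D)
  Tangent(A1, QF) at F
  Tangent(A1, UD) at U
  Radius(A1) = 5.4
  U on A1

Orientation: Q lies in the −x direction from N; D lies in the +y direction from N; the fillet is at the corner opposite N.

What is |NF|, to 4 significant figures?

40.17

N is at the origin; NQ is horizontal with |NQ| = 37.8 and Q on the −x side, so Q = (-37.80, 0.000). N and D share the same x with |ND| = 19.0 and D on the +y side, so D = (0.000, 19.00). The virtual corner opposite N is at (-37.80, 19.00). The tangent condition forces JF to be normal to QF and since A1 is tangent to UD there, JU ⟂ UD, with radius 5.4, so the center J sits 5.4 in from both sides at J = (-32.40, 13.60). That places the tangent points at F = (-37.80, 13.60) on QF and U = (-32.40, 19.00) on UD. Then |NF| = |F − N| = 40.17.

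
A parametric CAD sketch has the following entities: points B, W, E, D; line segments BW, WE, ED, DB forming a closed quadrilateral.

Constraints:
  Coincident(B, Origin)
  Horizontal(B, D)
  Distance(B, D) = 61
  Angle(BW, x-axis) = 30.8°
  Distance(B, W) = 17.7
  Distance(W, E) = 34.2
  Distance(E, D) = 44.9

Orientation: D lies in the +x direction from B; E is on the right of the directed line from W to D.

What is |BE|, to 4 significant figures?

33.50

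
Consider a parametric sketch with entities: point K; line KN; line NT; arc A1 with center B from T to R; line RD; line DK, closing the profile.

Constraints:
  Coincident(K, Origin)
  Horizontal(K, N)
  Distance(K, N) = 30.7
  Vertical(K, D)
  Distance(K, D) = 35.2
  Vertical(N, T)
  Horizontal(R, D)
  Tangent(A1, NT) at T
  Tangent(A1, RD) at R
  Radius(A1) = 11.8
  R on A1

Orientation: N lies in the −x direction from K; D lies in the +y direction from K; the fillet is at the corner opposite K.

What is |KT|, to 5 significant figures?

38.601

The virtual corner opposite K is at (-30.700, 35.200). Since A1 is tangent to NT there, BT ⟂ NT and A1 meets RD tangentially, so BR is at right angles to RD, with radius 11.8, so the center B sits 11.8 in from both sides at B = (-18.900, 23.400). That places the tangent points at T = (-30.700, 23.400) on NT and R = (-18.900, 35.200) on RD. Then |KT| = |T − K| = 38.601.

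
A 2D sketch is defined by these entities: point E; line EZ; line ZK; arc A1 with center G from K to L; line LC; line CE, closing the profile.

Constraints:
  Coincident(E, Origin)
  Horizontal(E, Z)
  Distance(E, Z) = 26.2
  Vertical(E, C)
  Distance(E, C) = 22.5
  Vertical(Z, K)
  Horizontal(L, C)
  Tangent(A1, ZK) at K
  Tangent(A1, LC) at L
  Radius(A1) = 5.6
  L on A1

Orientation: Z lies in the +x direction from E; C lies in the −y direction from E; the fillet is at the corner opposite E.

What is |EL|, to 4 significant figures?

30.51

The virtual corner opposite E is at (26.20, -22.50). Tangency of A1 to ZK means the radius GK is perpendicular to ZK and A1 meets LC tangentially, so GL is at right angles to LC, with radius 5.6, so the center G sits 5.6 in from both sides at G = (20.60, -16.90). That places the tangent points at K = (26.20, -16.90) on ZK and L = (20.60, -22.50) on LC. Then |EL| = |L − E| = 30.51.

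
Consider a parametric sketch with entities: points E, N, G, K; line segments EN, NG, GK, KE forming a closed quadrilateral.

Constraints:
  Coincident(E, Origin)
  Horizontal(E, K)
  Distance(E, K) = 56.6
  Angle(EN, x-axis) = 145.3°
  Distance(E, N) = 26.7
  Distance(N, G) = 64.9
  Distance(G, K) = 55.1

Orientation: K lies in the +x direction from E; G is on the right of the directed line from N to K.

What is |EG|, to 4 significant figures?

40.69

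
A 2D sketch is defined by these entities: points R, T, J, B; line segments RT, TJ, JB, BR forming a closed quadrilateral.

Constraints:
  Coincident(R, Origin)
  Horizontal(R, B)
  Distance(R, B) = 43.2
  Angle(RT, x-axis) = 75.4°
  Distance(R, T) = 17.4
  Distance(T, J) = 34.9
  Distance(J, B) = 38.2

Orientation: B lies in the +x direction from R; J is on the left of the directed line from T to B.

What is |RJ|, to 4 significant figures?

49.44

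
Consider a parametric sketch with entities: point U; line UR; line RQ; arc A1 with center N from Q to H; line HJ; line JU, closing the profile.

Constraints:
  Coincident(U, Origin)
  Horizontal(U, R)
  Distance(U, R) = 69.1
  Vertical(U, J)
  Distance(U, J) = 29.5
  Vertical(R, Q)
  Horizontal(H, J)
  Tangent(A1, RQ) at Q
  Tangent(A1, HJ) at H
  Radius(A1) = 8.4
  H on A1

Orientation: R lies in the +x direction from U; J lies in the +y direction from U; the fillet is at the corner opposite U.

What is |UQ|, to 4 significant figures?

72.25

U is at the origin; U and R share the same y with |UR| = 69.1 and R on the +x side, so R = (69.10, 0.000). UJ is vertical with |UJ| = 29.5 and J on the +y side, so J = (0.000, 29.50). The virtual corner opposite U is at (69.10, 29.50). The tangent condition forces NQ to be normal to RQ and A1 meets HJ tangentially, so NH is at right angles to HJ, with radius 8.4, so the center N sits 8.4 in from both sides at N = (60.70, 21.10). That places the tangent points at Q = (69.10, 21.10) on RQ and H = (60.70, 29.50) on HJ. Then |UQ| = |Q − U| = 72.25.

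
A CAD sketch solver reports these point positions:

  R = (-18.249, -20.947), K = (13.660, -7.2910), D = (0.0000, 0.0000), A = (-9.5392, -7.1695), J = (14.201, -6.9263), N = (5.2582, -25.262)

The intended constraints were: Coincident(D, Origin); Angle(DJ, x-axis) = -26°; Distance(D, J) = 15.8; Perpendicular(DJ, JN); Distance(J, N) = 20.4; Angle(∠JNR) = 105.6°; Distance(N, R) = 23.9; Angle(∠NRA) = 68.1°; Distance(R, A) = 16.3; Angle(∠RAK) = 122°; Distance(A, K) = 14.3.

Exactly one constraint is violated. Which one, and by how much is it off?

Distance(A, K) = 14.3 — off by 8.90.

D = (0.00, 0.00) ✓; DJ at -26.00° ✓; |DJ| = 15.80 ✓; ∠(DJ, JN) = 90.00° ✓; |JN| = 20.40 ✓; ∠JNR = 105.6° ✓; |NR| = 23.90 ✓; ∠NRA = 68.10° ✓; |RA| = 16.30 ✓; ∠RAK = 122.0° ✓; |AK| = 23.20 ✗.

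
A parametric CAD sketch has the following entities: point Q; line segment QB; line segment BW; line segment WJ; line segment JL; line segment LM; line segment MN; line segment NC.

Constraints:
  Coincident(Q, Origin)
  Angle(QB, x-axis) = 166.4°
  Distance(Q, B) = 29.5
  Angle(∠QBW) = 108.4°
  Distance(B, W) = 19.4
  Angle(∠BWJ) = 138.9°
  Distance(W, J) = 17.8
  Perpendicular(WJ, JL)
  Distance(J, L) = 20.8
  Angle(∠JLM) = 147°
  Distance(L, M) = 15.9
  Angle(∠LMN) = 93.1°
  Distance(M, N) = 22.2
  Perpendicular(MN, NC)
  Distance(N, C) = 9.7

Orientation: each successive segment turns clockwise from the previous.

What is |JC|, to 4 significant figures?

27.33

Q is at the origin; QB runs at 166.4° with length 29.5, so B = (-28.67, 6.937). ∠QBW = 108.4° gives BW at 94.80° from the x-axis; with |BW| = 19.4, W = (-30.30, 26.27). ∠BWJ = 138.9° gives WJ at 53.70° from the x-axis; with |WJ| = 17.8, J = (-19.76, 40.61). WJ is perpendicular to JL, so JL runs at -36.30°; with |JL| = 20.8, L = (-2.995, 28.30). ∠JLM = 147.0° gives LM at -69.30° from the x-axis; with |LM| = 15.9, M = (2.625, 13.43). ∠LMN = 93.1° gives MN at -156.2° from the x-axis; with |MN| = 22.2, N = (-17.69, 4.468). MN is perpendicular to NC, so NC runs at 113.8°; with |NC| = 9.7, C = (-21.60, 13.34). Then |JC| = |C − J| = 27.33.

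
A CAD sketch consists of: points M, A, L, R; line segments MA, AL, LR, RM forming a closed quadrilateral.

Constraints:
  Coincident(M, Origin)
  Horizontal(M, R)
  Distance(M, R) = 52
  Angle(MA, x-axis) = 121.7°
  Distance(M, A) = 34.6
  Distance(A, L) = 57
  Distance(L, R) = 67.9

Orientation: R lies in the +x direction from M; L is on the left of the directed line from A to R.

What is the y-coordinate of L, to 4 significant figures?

63.37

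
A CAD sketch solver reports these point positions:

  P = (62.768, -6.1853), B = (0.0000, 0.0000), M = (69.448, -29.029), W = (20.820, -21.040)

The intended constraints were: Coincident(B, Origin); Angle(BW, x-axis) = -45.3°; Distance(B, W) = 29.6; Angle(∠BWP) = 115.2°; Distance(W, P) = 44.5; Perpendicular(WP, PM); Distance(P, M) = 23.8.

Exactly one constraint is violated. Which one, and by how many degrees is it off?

Perpendicular(WP, PM) — off by 3.20°.

B = (0.00, 0.00) ✓; BW at -45.30° ✓; |BW| = 29.60 ✓; ∠BWP = 115.2° ✓; |WP| = 44.50 ✓; ∠(WP, PM) = 93.20° ✗; |PM| = 23.80 ✓.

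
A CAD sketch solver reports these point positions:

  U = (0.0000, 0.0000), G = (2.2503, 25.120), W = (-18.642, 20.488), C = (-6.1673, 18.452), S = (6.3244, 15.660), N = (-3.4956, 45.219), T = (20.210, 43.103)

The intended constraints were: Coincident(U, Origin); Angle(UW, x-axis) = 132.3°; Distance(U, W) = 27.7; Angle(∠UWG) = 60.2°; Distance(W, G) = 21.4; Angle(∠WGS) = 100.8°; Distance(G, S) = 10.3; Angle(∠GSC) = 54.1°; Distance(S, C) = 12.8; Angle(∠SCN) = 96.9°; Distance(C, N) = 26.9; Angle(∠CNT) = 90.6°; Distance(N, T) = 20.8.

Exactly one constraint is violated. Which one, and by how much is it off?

Distance(N, T) = 20.8 — off by 3.00.

U = (0.00, 0.00) ✓; UW at 132.3° ✓; |UW| = 27.70 ✓; ∠UWG = 60.20° ✓; |WG| = 21.40 ✓; ∠WGS = 100.8° ✓; |GS| = 10.30 ✓; ∠GSC = 54.10° ✓; |SC| = 12.80 ✓; ∠SCN = 96.90° ✓; |CN| = 26.90 ✓; ∠CNT = 90.60° ✓; |NT| = 23.80 ✗.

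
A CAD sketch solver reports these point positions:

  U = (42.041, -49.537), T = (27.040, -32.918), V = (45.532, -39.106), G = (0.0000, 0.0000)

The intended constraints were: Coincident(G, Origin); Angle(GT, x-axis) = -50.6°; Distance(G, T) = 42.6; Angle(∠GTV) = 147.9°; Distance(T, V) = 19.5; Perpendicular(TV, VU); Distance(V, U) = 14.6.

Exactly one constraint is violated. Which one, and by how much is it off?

Distance(V, U) = 14.6 — off by 3.60.

G = (0.00, 0.00) ✓; GT at -50.60° ✓; |GT| = 42.60 ✓; ∠GTV = 147.9° ✓; |TV| = 19.50 ✓; ∠(TV, VU) = 90.00° ✓; |VU| = 11.00 ✗.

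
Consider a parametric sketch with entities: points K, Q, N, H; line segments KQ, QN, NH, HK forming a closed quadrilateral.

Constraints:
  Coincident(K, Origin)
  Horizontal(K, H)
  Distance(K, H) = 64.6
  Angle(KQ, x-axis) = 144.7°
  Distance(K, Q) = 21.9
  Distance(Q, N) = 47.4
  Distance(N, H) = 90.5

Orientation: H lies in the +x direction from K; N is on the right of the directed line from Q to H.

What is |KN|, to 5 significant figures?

39.575

Checks: |QN| = 47.40 ✓; |NH| = 90.50 ✓.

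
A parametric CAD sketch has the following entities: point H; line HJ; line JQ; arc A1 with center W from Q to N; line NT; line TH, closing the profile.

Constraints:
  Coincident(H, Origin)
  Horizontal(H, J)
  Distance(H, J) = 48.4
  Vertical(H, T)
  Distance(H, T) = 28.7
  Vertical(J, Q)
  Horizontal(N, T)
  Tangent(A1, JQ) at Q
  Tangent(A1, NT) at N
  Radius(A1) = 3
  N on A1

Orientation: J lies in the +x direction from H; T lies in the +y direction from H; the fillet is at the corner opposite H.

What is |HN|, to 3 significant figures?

53.7

H is at the origin; HJ is horizontal with |HJ| = 48.4 and J on the +x side, so J = (48.4, 0.00). HT is vertical with |HT| = 28.7 and T on the +y side, so T = (0.00, 28.7). The virtual corner opposite H is at (48.4, 28.7). A1 meets JQ tangentially, so WQ is at right angles to JQ and A1 meets NT tangentially, so WN is at right angles to NT, with radius 3.0, so the center W sits 3.0 in from both sides at W = (45.4, 25.7). That places the tangent points at Q = (48.4, 25.7) on JQ and N = (45.4, 28.7) on NT. Then |HN| = |N − H| = 53.7.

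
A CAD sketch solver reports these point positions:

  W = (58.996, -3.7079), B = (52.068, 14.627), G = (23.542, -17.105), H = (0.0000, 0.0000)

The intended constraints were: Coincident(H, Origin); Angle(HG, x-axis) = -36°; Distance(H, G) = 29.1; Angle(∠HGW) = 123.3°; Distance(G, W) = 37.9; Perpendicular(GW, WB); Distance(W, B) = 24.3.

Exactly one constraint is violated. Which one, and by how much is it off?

Distance(W, B) = 24.3 — off by 4.70.

H = (0.00, 0.00) ✓; HG at -36.00° ✓; |HG| = 29.10 ✓; ∠HGW = 123.3° ✓; |GW| = 37.90 ✓; ∠(GW, WB) = 90.00° ✓; |WB| = 19.60 ✗.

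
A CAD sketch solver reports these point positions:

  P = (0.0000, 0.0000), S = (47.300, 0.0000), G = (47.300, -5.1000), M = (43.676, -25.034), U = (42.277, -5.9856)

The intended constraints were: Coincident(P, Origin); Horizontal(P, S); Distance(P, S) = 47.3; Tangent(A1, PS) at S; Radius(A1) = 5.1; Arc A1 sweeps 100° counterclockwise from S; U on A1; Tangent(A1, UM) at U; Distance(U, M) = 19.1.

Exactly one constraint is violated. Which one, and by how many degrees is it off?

Tangent(A1, UM) at U — off by 5.80°.

P = (0.00, 0.00) ✓; P.y = 0.00, S.y = 0.00 ✓; |PS| = 47.30 ✓; ∠(GS, SP) = 90.00° ✓; |GS| = 5.100 ✓; bearing(G→U) − bearing(G→S) = 100.0° ✓; |GU| = 5.100 ✓; ∠(GU, UM) = 95.80° ✗; |UM| = 19.10 ✓.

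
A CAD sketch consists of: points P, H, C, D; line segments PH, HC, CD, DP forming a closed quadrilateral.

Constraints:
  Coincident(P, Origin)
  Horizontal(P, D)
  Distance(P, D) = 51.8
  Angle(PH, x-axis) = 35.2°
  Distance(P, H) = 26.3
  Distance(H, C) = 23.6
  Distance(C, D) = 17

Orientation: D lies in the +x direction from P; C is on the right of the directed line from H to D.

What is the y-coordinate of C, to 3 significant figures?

-4.00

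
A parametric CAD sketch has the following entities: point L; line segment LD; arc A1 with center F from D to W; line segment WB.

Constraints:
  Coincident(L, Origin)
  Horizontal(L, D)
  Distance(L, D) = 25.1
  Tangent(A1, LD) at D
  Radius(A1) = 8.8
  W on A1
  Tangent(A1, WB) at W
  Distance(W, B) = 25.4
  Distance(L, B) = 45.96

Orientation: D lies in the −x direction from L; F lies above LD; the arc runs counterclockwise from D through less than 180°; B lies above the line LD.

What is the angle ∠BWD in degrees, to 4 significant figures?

120.9°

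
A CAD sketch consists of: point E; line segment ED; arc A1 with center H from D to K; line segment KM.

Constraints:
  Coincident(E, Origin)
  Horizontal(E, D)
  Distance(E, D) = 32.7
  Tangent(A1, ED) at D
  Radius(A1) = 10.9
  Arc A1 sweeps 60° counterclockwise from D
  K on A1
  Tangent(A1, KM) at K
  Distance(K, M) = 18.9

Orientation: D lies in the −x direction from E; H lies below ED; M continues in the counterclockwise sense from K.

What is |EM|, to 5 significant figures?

56.014

E is at the origin; ED is horizontal with |ED| = 32.7 and D on the −x side, so D = (-32.700, 0.0000). Tangency of A1 to ED means the radius HD is perpendicular to ED, so H = D + (0, -10.9) = (-32.700, -10.900). On A1, D sits at bearing 90° from H; a 60° counterclockwise sweep puts K at bearing 150°, so K = H + 10.9·(cos 150°, sin 150°) = (-42.140, -5.4500). Since A1 is tangent to KM there, HK ⟂ KM, so KM runs along (−sin 150°, cos 150°); with |KM| = 18.9, M = (-51.590, -21.818). Then |EM| = |M − E| = 56.014.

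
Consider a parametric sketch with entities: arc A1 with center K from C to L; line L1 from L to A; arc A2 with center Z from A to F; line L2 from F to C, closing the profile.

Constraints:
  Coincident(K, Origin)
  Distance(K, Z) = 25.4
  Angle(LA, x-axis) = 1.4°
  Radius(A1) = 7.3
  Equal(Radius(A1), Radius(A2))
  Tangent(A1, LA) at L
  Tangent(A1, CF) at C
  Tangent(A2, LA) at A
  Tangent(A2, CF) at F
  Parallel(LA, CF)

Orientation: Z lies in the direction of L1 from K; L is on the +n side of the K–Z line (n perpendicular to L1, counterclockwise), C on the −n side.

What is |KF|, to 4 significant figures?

26.43

Tangency of A1 to both parallel lines with radius 7.3 puts L and C at K ± 7.3·n: L = (-0.1784, 7.298), C = (0.1784, -7.298). Equal radii place A and F the same way about Z: A = Z + 7.3·n = (25.21, 7.918), F = Z − 7.3·n = (25.57, -6.677). Then |KF| = |F − K| = 26.43.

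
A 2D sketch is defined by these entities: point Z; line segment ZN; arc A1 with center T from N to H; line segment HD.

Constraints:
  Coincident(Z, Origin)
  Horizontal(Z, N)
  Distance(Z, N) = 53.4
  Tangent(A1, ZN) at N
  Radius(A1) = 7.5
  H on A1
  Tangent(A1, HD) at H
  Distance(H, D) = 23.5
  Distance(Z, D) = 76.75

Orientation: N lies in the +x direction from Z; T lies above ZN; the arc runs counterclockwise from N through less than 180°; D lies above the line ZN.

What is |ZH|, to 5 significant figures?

59.424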